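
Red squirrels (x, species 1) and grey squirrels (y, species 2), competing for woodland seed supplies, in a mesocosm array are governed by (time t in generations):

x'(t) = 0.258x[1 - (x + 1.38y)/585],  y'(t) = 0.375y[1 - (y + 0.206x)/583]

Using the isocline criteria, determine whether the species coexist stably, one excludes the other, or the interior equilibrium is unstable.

species 2 excludes species 1

Compare the nullcline intercepts: K1/α12 = 585/1.38 = 424 < K2 = 583; K2/α21 = 583/0.206 = 2830 > K1 = 585.
Since the inequalities point opposite ways, species 2 can invade but species 1 cannot.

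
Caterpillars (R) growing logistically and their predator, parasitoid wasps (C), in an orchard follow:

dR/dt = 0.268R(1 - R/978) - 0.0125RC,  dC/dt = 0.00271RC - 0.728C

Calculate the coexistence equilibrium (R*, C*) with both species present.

From dC/dt = 0 with C > 0: 0.00271R* = 0.728, so R* = 269.
Substitute into dR/dt = 0: 0.268(1 - 269/978) = 0.0125C*.
The bracket is 0.725, giving C* = 0.194/0.0125 = 15.6.

R* ≈ 269, C* ≈ 15.6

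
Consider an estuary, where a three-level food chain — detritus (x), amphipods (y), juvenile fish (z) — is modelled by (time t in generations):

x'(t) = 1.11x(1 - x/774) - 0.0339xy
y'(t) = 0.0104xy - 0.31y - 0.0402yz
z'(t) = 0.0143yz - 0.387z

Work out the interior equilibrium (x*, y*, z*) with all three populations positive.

x* ≈ 134, y* ≈ 27.1, z* ≈ 27

From dz/dt = 0: 0.0143y* = 0.387, so y* = 27.1.
From dx/dt = 0: 1.11(1 - x*/774) = 0.0339·27.1, giving x* = 774·(1 - 0.827) = 134.
From dy/dt = 0: 0.0104·134 - 0.31 = 0.0402z*, so z* = 1.09/0.0402 = 27.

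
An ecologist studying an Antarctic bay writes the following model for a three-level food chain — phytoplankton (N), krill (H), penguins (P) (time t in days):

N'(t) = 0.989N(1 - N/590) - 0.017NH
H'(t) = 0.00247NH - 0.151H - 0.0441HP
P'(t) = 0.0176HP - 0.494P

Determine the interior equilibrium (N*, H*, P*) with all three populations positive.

From dP/dt = 0: 0.0176H* = 0.494, so H* = 28.1.
From dN/dt = 0: 0.989(1 - N*/590) = 0.017·28.1, giving N* = 590·(1 - 0.482) = 305.
From dH/dt = 0: 0.00247·305 - 0.151 = 0.0441P*, so P* = 0.603/0.0441 = 13.7.

N* ≈ 305, H* ≈ 28.1, P* ≈ 13.7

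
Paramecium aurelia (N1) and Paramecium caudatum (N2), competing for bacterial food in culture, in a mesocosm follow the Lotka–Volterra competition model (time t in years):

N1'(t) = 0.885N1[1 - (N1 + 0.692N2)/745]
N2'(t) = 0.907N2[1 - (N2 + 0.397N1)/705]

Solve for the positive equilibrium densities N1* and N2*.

N1* ≈ 355, N2* ≈ 564

Setting both brackets to zero gives the nullclines N1 + 0.692N2 = 745 and 0.397N1 + N2 = 705.
Substituting N2 = 705 - 0.397N1 into the first: N1(1 - 0.692·0.397) = 745 - 0.692·705.
So N1* = 257/0.725 = 355, and then N2* = 705 - 0.397·355 = 564.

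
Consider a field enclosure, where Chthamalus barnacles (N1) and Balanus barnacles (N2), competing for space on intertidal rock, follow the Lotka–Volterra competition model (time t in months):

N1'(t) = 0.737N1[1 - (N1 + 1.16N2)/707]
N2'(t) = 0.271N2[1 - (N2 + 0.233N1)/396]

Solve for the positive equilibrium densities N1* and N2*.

Setting both brackets to zero gives the nullclines N1 + 1.16N2 = 707 and 0.233N1 + N2 = 396.
Substituting N2 = 396 - 0.233N1 into the first: N1(1 - 1.16·0.233) = 707 - 1.16·396.
So N1* = 248/0.73 = 339, and then N2* = 396 - 0.233·339 = 317.

N1* ≈ 339, N2* ≈ 317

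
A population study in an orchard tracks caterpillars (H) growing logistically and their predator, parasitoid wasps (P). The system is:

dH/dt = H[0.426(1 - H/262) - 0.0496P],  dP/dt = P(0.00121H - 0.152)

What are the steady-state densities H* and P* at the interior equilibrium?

From dP/dt = 0 with P > 0: 0.00121H* = 0.152, so H* = 126.
Substitute into dH/dt = 0: 0.426(1 - 126/262) = 0.0496P*.
The bracket is 0.521, giving P* = 0.222/0.0496 = 4.47.

H* ≈ 126, P* ≈ 4.47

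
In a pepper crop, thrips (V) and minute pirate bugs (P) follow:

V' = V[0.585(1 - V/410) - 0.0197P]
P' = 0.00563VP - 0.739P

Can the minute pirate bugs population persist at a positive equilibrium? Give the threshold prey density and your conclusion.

The predator equation gives dP/dt > 0 only when V > 0.739/0.00563 = 131.
Without the predator, V → K = 410. Since 410 > 131, the predator can invade and persist.

Threshold V = 131; K > 131, so yes, the predator persists.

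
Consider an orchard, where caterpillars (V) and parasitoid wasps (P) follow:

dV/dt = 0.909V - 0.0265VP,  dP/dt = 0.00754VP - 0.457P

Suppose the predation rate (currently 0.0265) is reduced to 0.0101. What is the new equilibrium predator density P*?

At the interior fixed point, setting dV/dt = 0 with V > 0 fixes P* = (prey growth rate)/(VP coefficient) — independent of the other coefficients.
With the change, P* = 0.909/0.0101 = 90; it rises from 34.3.

P* ≈ 90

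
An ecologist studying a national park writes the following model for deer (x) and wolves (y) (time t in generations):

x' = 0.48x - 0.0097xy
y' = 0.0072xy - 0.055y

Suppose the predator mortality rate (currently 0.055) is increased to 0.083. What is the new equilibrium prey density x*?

x* ≈ 11.5

At the interior fixed point, setting dy/dt = 0 with y > 0 fixes x* = (predator death rate)/(xy coefficient) — independent of the other coefficients.
With the change, x* = 0.083/0.0072 = 11.5; it rises from 7.64.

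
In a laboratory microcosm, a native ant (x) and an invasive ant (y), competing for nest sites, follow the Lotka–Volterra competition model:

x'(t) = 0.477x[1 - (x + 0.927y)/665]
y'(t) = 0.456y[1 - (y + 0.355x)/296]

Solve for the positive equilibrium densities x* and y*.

Setting both brackets to zero gives the nullclines x + 0.927y = 665 and 0.355x + y = 296.
Substituting y = 296 - 0.355x into the first: x(1 - 0.927·0.355) = 665 - 0.927·296.
So x* = 391/0.671 = 582, and then y* = 296 - 0.355·582 = 89.3.

x* ≈ 582, y* ≈ 89.3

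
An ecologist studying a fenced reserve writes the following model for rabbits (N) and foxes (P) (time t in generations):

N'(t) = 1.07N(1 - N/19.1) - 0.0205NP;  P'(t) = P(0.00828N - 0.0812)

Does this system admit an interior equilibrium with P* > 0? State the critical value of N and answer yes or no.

The predator equation gives dP/dt > 0 only when N > 0.0812/0.00828 = 9.81.
Without the predator, N → K = 19.1. Since 19.1 > 9.81, the predator can invade and persist.

Threshold N = 9.81; K > 9.81, so yes, the predator persists.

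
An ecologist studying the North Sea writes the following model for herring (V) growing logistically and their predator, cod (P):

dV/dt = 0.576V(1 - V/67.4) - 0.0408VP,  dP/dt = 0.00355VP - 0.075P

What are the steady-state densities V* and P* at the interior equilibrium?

V* ≈ 21.1, P* ≈ 9.69

From dP/dt = 0 with P > 0: 0.00355V* = 0.075, so V* = 21.1.
Substitute into dV/dt = 0: 0.576(1 - 21.1/67.4) = 0.0408P*.
The bracket is 0.687, giving P* = 0.395/0.0408 = 9.69.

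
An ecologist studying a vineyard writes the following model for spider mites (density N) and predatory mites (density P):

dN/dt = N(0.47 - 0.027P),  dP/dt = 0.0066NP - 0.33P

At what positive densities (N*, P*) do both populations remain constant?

Set dP/dt = 0 with P > 0: 0.0066N - 0.33 = 0, so N* = 0.33/0.0066 = 50.
Set dN/dt = 0 with N > 0: 0.47 - 0.027P = 0, so P* = 0.47/0.027 = 17.4.

N* ≈ 50, P* ≈ 17.4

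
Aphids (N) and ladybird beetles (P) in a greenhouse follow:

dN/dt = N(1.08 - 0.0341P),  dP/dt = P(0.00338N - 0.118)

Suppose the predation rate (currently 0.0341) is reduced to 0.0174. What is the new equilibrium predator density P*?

At the interior fixed point, setting dN/dt = 0 with N > 0 fixes P* = (prey growth rate)/(NP coefficient) — independent of the other coefficients.
With the change, P* = 1.08/0.0174 = 62.1; it rises from 31.7.

P* ≈ 62.1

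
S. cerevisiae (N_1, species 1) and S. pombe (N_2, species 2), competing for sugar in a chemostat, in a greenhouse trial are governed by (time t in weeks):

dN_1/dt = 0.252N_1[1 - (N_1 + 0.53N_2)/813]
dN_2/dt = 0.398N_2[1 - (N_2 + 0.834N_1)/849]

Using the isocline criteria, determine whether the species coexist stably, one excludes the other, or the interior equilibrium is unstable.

stable coexistence

Compare the nullcline intercepts: K1/α12 = 813/0.53 = 1530 > K2 = 849; K2/α21 = 849/0.834 = 1020 > K1 = 813.
Since both inequalities hold, each species can invade when rare, so the interior equilibrium is stable.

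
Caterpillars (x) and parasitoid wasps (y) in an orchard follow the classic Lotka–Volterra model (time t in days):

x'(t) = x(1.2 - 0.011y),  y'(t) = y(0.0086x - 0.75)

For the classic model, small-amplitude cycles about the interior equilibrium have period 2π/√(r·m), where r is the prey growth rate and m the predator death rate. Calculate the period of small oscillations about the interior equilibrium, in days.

T ≈ 6.62 days

Here r = 1.2 and m = 0.75, so r·m = 0.9.
ω = √0.9 = 0.949 per day, hence T = 2π/ω ≈ 6.62 days.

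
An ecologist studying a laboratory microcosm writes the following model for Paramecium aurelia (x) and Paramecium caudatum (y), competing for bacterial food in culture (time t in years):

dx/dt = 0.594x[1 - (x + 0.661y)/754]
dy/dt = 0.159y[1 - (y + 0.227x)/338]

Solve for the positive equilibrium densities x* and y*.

Setting both brackets to zero gives the nullclines x + 0.661y = 754 and 0.227x + y = 338.
Substituting y = 338 - 0.227x into the first: x(1 - 0.661·0.227) = 754 - 0.661·338.
So x* = 531/0.85 = 624, and then y* = 338 - 0.227·624 = 196.

x* ≈ 624, y* ≈ 196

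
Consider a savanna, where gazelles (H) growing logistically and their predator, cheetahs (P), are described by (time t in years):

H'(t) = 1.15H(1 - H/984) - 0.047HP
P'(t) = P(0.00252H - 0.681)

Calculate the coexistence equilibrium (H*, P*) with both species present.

H* ≈ 270, P* ≈ 17.7

From dP/dt = 0 with P > 0: 0.00252H* = 0.681, so H* = 270.
Substitute into dH/dt = 0: 1.15(1 - 270/984) = 0.047P*.
The bracket is 0.725, giving P* = 0.834/0.047 = 17.7.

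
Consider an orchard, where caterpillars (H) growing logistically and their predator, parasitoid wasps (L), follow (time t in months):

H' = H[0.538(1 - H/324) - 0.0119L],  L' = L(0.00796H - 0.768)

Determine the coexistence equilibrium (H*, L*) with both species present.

From dL/dt = 0 with L > 0: 0.00796H* = 0.768, so H* = 96.5.
Substitute into dH/dt = 0: 0.538(1 - 96.5/324) = 0.0119L*.
The bracket is 0.702, giving L* = 0.378/0.0119 = 31.7.

H* ≈ 96.5, L* ≈ 31.7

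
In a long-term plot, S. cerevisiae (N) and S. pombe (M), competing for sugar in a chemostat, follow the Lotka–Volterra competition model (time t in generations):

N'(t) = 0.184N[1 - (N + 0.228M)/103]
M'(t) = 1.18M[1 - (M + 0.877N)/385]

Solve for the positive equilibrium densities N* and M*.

Setting both brackets to zero gives the nullclines N + 0.228M = 103 and 0.877N + M = 385.
Substituting M = 385 - 0.877N into the first: N(1 - 0.228·0.877) = 103 - 0.228·385.
So N* = 15.2/0.8 = 19, and then M* = 385 - 0.877·19 = 368.

N* ≈ 19, M* ≈ 368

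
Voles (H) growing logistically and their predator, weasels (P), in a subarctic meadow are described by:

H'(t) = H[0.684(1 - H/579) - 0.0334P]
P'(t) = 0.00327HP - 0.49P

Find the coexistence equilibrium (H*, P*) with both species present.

H* ≈ 150, P* ≈ 15.2

From dP/dt = 0 with P > 0: 0.00327H* = 0.49, so H* = 150.
Substitute into dH/dt = 0: 0.684(1 - 150/579) = 0.0334P*.
The bracket is 0.741, giving P* = 0.507/0.0334 = 15.2.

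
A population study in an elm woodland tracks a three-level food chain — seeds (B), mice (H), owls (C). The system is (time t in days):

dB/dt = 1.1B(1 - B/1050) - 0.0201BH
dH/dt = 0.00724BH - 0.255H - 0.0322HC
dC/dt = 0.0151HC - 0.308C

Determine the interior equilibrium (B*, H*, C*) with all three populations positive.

B* ≈ 659, H* ≈ 20.4, C* ≈ 140

From dC/dt = 0: 0.0151H* = 0.308, so H* = 20.4.
From dB/dt = 0: 1.1(1 - B*/1050) = 0.0201·20.4, giving B* = 1050·(1 - 0.373) = 659.
From dH/dt = 0: 0.00724·659 - 0.255 = 0.0322C*, so C* = 4.51/0.0322 = 140.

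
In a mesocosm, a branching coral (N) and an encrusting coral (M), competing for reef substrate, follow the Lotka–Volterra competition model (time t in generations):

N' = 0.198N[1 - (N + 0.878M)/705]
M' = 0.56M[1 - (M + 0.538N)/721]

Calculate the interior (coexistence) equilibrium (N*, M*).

N* ≈ 136, M* ≈ 648

Setting both brackets to zero gives the nullclines N + 0.878M = 705 and 0.538N + M = 721.
Substituting M = 721 - 0.538N into the first: N(1 - 0.878·0.538) = 705 - 0.878·721.
So N* = 72/0.528 = 136, and then M* = 721 - 0.538·136 = 648.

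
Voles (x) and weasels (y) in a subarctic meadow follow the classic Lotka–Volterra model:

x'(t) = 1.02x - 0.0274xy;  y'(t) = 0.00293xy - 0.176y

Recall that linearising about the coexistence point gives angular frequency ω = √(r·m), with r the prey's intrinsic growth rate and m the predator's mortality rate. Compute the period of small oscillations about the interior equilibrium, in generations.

T ≈ 14.8 generations

Here r = 1.02 and m = 0.176, so r·m = 0.18.
ω = √0.18 = 0.424 per generation, hence T = 2π/ω ≈ 14.8 generations.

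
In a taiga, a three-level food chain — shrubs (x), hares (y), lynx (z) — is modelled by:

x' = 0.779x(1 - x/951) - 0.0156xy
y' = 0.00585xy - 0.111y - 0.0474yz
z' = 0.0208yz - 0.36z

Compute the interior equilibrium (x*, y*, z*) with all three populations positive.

From dz/dt = 0: 0.0208y* = 0.36, so y* = 17.3.
From dx/dt = 0: 0.779(1 - x*/951) = 0.0156·17.3, giving x* = 951·(1 - 0.347) = 621.
From dy/dt = 0: 0.00585·621 - 0.111 = 0.0474z*, so z* = 3.52/0.0474 = 74.3.

x* ≈ 621, y* ≈ 17.3, z* ≈ 74.3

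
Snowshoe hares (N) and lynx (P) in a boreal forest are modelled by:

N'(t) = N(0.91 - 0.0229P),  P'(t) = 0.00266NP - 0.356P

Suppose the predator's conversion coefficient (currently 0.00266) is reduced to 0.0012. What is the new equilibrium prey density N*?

N* ≈ 297

At the interior fixed point, setting dP/dt = 0 with P > 0 fixes N* = (predator death rate)/(NP coefficient) — independent of the other coefficients.
With the change, N* = 0.356/0.0012 = 297; it rises from 134.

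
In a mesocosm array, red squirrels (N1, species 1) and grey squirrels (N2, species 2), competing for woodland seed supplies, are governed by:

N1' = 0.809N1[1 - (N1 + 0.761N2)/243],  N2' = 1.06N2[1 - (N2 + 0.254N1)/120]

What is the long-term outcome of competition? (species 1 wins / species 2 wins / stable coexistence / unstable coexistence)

stable coexistence

Compare the nullcline intercepts: K1/α12 = 243/0.761 = 319 > K2 = 120; K2/α21 = 120/0.254 = 472 > K1 = 243.
Since both inequalities hold, each species can invade when rare, so the interior equilibrium is stable.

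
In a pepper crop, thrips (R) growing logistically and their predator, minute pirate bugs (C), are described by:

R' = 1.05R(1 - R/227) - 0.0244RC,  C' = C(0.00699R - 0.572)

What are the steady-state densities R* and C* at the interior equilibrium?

R* ≈ 81.8, C* ≈ 27.5

From dC/dt = 0 with C > 0: 0.00699R* = 0.572, so R* = 81.8.
Substitute into dR/dt = 0: 1.05(1 - 81.8/227) = 0.0244C*.
The bracket is 0.64, giving C* = 0.671/0.0244 = 27.5.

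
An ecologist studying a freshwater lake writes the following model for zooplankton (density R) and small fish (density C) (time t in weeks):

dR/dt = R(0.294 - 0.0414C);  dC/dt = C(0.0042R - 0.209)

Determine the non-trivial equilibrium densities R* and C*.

R* ≈ 49.8, C* ≈ 7.1

Set dC/dt = 0 with C > 0: 0.0042R - 0.209 = 0, so R* = 0.209/0.0042 = 49.8.
Set dR/dt = 0 with R > 0: 0.294 - 0.0414C = 0, so C* = 0.294/0.0414 = 7.1.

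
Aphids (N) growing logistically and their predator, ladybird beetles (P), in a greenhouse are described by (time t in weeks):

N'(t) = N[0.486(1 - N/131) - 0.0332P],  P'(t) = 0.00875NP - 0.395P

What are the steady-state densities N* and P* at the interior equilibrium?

From dP/dt = 0 with P > 0: 0.00875N* = 0.395, so N* = 45.1.
Substitute into dN/dt = 0: 0.486(1 - 45.1/131) = 0.0332P*.
The bracket is 0.655, giving P* = 0.319/0.0332 = 9.59.

N* ≈ 45.1, P* ≈ 9.59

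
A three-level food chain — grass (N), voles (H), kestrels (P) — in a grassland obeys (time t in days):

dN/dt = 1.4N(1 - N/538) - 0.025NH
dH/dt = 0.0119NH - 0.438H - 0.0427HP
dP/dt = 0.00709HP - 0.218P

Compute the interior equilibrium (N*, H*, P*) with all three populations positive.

From dP/dt = 0: 0.00709H* = 0.218, so H* = 30.7.
From dN/dt = 0: 1.4(1 - N*/538) = 0.025·30.7, giving N* = 538·(1 - 0.549) = 243.
From dH/dt = 0: 0.0119·243 - 0.438 = 0.0427P*, so P* = 2.45/0.0427 = 57.4.

N* ≈ 243, H* ≈ 30.7, P* ≈ 57.4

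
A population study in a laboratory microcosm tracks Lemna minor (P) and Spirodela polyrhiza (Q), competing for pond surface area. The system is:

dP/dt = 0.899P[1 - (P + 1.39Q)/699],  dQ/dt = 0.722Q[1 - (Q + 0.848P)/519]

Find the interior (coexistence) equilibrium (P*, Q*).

Setting both brackets to zero gives the nullclines P + 1.39Q = 699 and 0.848P + Q = 519.
Substituting Q = 519 - 0.848P into the first: P(1 - 1.39·0.848) = 699 - 1.39·519.
So P* = -22.4/-0.179 = 125, and then Q* = 519 - 0.848·125 = 413.

P* ≈ 125, Q* ≈ 413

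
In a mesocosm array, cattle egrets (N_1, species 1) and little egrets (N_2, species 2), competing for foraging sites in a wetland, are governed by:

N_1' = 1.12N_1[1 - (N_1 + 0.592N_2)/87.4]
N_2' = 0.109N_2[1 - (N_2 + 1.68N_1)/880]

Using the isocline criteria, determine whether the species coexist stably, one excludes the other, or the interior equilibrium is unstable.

species 2 excludes species 1

Compare the nullcline intercepts: K1/α12 = 87.4/0.592 = 148 < K2 = 880; K2/α21 = 880/1.68 = 524 > K1 = 87.4.
Since the inequalities point opposite ways, species 2 can invade but species 1 cannot.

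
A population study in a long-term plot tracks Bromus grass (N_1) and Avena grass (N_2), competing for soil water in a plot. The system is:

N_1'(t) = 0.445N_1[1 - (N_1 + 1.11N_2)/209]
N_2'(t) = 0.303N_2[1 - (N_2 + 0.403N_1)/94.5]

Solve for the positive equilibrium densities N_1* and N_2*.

N_1* ≈ 188, N_2* ≈ 18.6

Setting both brackets to zero gives the nullclines N_1 + 1.11N_2 = 209 and 0.403N_1 + N_2 = 94.5.
Substituting N_2 = 94.5 - 0.403N_1 into the first: N_1(1 - 1.11·0.403) = 209 - 1.11·94.5.
So N_1* = 104/0.553 = 188, and then N_2* = 94.5 - 0.403·188 = 18.6.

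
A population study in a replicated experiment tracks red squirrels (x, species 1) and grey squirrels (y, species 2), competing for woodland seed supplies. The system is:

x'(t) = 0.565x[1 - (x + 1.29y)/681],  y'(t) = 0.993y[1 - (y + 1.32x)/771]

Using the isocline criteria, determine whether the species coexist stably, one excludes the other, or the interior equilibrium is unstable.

Compare the nullcline intercepts: K1/α12 = 681/1.29 = 528 < K2 = 771; K2/α21 = 771/1.32 = 584 < K1 = 681.
Since both are reversed, neither can invade when rare; the interior point is a saddle.

unstable coexistence (outcome depends on initial conditions)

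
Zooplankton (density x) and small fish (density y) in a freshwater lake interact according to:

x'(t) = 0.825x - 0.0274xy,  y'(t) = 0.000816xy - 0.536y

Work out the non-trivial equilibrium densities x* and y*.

Set dy/dt = 0 with y > 0: 0.000816x - 0.536 = 0, so x* = 0.536/0.000816 = 657.
Set dx/dt = 0 with x > 0: 0.825 - 0.0274y = 0, so y* = 0.825/0.0274 = 30.1.

x* ≈ 657, y* ≈ 30.1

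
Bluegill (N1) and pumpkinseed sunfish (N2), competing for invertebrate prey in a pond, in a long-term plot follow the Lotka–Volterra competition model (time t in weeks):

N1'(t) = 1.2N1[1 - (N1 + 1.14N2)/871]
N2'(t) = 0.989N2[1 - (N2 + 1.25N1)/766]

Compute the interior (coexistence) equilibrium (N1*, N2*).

N1* ≈ 5.27, N2* ≈ 759

Setting both brackets to zero gives the nullclines N1 + 1.14N2 = 871 and 1.25N1 + N2 = 766.
Substituting N2 = 766 - 1.25N1 into the first: N1(1 - 1.14·1.25) = 871 - 1.14·766.
So N1* = -2.24/-0.425 = 5.27, and then N2* = 766 - 1.25·5.27 = 759.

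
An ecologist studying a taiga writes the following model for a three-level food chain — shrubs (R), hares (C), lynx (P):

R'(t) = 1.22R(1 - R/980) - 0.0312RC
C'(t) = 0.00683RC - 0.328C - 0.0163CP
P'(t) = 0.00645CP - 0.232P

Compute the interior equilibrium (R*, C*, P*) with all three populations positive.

R* ≈ 78.5, C* ≈ 36, P* ≈ 12.8

From dP/dt = 0: 0.00645C* = 0.232, so C* = 36.
From dR/dt = 0: 1.22(1 - R*/980) = 0.0312·36, giving R* = 980·(1 - 0.92) = 78.5.
From dC/dt = 0: 0.00683·78.5 - 0.328 = 0.0163P*, so P* = 0.208/0.0163 = 12.8.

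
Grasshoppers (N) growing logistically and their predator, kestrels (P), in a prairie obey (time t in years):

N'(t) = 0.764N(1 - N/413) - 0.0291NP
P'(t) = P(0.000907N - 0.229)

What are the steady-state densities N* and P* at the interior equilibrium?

From dP/dt = 0 with P > 0: 0.000907N* = 0.229, so N* = 252.
Substitute into dN/dt = 0: 0.764(1 - 252/413) = 0.0291P*.
The bracket is 0.389, giving P* = 0.297/0.0291 = 10.2.

N* ≈ 252, P* ≈ 10.2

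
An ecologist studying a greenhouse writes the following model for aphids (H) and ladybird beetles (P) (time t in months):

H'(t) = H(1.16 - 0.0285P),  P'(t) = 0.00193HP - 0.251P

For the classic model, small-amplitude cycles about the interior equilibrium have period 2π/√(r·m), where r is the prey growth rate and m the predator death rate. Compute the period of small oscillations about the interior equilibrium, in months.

Here r = 1.16 and m = 0.251, so r·m = 0.291.
ω = √0.291 = 0.54 per month, hence T = 2π/ω ≈ 11.6 months.

T ≈ 11.6 months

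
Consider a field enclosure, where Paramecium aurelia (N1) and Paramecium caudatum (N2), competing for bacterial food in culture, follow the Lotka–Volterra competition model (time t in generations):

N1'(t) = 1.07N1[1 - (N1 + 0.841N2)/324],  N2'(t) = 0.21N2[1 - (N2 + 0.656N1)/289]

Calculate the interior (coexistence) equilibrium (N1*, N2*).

N1* ≈ 181, N2* ≈ 171

Setting both brackets to zero gives the nullclines N1 + 0.841N2 = 324 and 0.656N1 + N2 = 289.
Substituting N2 = 289 - 0.656N1 into the first: N1(1 - 0.841·0.656) = 324 - 0.841·289.
So N1* = 81/0.448 = 181, and then N2* = 289 - 0.656·181 = 171.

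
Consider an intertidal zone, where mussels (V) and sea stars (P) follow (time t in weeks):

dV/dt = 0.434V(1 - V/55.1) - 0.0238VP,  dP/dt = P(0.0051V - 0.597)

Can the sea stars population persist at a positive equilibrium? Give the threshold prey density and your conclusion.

Threshold V = 117; K < 117, so no, the predator goes extinct.

The predator equation gives dP/dt > 0 only when V > 0.597/0.0051 = 117.
Without the predator, V → K = 55.1. Since 55.1 < 117, the predator cannot invade.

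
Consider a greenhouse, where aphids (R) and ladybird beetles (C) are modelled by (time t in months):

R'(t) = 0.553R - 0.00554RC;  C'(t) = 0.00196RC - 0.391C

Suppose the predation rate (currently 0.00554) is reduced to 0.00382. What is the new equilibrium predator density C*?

At the interior fixed point, setting dR/dt = 0 with R > 0 fixes C* = (prey growth rate)/(RC coefficient) — independent of the other coefficients.
With the change, C* = 0.553/0.00382 = 145; it rises from 99.8.

C* ≈ 145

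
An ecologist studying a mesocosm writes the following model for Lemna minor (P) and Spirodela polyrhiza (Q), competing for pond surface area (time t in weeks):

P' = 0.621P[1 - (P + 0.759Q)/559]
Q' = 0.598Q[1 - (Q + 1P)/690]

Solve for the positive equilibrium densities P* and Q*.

Setting both brackets to zero gives the nullclines P + 0.759Q = 559 and 1P + Q = 690.
Substituting Q = 690 - 1P into the first: P(1 - 0.759·1) = 559 - 0.759·690.
So P* = 35.3/0.241 = 146, and then Q* = 690 - 1·146 = 544.

P* ≈ 146, Q* ≈ 544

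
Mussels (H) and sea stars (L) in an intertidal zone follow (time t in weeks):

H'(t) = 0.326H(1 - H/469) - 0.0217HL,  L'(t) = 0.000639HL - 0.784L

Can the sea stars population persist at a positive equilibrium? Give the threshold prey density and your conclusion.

Threshold H = 1230; K < 1230, so no, the predator goes extinct.

The predator equation gives dL/dt > 0 only when H > 0.784/0.000639 = 1230.
Without the predator, H → K = 469. Since 469 < 1230, the predator cannot invade.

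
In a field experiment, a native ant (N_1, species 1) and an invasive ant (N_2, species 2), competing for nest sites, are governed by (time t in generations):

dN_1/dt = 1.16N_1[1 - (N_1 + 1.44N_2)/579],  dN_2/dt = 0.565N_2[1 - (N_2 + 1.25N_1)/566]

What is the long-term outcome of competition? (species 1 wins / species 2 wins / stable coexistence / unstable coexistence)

unstable coexistence (outcome depends on initial conditions)

Compare the nullcline intercepts: K1/α12 = 579/1.44 = 402 < K2 = 566; K2/α21 = 566/1.25 = 453 < K1 = 579.
Since both are reversed, neither can invade when rare; the interior point is a saddle.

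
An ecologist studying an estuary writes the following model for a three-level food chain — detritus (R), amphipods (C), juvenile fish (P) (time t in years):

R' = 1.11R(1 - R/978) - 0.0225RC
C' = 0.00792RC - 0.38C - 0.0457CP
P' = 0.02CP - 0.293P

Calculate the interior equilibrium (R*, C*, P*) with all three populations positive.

R* ≈ 688, C* ≈ 14.6, P* ≈ 111

From dP/dt = 0: 0.02C* = 0.293, so C* = 14.6.
From dR/dt = 0: 1.11(1 - R*/978) = 0.0225·14.6, giving R* = 978·(1 - 0.297) = 688.
From dC/dt = 0: 0.00792·688 - 0.38 = 0.0457P*, so P* = 5.07/0.0457 = 111.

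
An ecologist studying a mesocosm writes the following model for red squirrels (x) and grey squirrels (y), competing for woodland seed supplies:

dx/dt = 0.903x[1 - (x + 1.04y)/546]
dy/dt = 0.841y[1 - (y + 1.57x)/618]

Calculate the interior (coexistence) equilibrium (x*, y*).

Setting both brackets to zero gives the nullclines x + 1.04y = 546 and 1.57x + y = 618.
Substituting y = 618 - 1.57x into the first: x(1 - 1.04·1.57) = 546 - 1.04·618.
So x* = -96.7/-0.633 = 153, and then y* = 618 - 1.57·153 = 378.

x* ≈ 153, y* ≈ 378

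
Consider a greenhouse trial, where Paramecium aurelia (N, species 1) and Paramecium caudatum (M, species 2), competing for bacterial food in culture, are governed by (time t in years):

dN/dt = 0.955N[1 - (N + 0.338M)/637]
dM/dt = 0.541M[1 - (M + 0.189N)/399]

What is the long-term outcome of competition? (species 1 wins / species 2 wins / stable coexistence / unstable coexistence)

stable coexistence

Compare the nullcline intercepts: K1/α12 = 637/0.338 = 1880 > K2 = 399; K2/α21 = 399/0.189 = 2110 > K1 = 637.
Since both inequalities hold, each species can invade when rare, so the interior equilibrium is stable.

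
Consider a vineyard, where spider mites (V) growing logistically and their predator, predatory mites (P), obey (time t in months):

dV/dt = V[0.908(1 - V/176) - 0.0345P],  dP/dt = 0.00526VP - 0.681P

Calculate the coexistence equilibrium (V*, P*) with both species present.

V* ≈ 129, P* ≈ 6.96

From dP/dt = 0 with P > 0: 0.00526V* = 0.681, so V* = 129.
Substitute into dV/dt = 0: 0.908(1 - 129/176) = 0.0345P*.
The bracket is 0.264, giving P* = 0.24/0.0345 = 6.96.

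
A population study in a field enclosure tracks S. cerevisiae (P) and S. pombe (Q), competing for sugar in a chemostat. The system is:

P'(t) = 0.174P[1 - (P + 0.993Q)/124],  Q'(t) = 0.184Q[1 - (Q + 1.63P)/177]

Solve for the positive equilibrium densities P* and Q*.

P* ≈ 83.7, Q* ≈ 40.6

Setting both brackets to zero gives the nullclines P + 0.993Q = 124 and 1.63P + Q = 177.
Substituting Q = 177 - 1.63P into the first: P(1 - 0.993·1.63) = 124 - 0.993·177.
So P* = -51.8/-0.619 = 83.7, and then Q* = 177 - 1.63·83.7 = 40.6.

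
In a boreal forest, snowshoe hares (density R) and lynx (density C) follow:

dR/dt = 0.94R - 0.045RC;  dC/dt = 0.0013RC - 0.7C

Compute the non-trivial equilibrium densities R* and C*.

Set dC/dt = 0 with C > 0: 0.0013R - 0.7 = 0, so R* = 0.7/0.0013 = 538.
Set dR/dt = 0 with R > 0: 0.94 - 0.045C = 0, so C* = 0.94/0.045 = 20.9.

R* ≈ 538, C* ≈ 20.9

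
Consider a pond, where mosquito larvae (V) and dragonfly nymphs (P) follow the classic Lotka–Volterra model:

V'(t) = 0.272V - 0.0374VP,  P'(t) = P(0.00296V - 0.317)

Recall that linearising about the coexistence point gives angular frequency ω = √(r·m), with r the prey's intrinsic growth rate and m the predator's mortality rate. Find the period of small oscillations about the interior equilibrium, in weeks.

Here r = 0.272 and m = 0.317, so r·m = 0.0862.
ω = √0.0862 = 0.294 per week, hence T = 2π/ω ≈ 21.4 weeks.

T ≈ 21.4 weeks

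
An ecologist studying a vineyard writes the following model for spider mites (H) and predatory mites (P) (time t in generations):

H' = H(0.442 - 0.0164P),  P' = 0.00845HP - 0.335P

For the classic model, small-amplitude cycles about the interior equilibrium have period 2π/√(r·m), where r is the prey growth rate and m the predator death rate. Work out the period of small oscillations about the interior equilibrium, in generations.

T ≈ 16.3 generations

Here r = 0.442 and m = 0.335, so r·m = 0.148.
ω = √0.148 = 0.385 per generation, hence T = 2π/ω ≈ 16.3 generations.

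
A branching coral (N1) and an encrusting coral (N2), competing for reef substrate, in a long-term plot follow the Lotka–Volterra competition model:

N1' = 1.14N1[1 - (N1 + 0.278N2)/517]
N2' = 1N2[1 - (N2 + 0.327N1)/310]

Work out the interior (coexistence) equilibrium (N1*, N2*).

Setting both brackets to zero gives the nullclines N1 + 0.278N2 = 517 and 0.327N1 + N2 = 310.
Substituting N2 = 310 - 0.327N1 into the first: N1(1 - 0.278·0.327) = 517 - 0.278·310.
So N1* = 431/0.909 = 474, and then N2* = 310 - 0.327·474 = 155.

N1* ≈ 474, N2* ≈ 155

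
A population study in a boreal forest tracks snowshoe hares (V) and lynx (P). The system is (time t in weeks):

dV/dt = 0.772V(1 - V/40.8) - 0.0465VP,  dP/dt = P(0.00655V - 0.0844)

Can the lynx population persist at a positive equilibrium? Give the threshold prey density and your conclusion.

The predator equation gives dP/dt > 0 only when V > 0.0844/0.00655 = 12.9.
Without the predator, V → K = 40.8. Since 40.8 > 12.9, the predator can invade and persist.

Threshold V = 12.9; K > 12.9, so yes, the predator persists.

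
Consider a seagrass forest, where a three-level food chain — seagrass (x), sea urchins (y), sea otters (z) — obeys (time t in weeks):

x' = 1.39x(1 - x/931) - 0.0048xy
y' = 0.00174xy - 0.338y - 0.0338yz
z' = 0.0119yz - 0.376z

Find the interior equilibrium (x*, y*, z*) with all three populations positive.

x* ≈ 829, y* ≈ 31.6, z* ≈ 32.7

From dz/dt = 0: 0.0119y* = 0.376, so y* = 31.6.
From dx/dt = 0: 1.39(1 - x*/931) = 0.0048·31.6, giving x* = 931·(1 - 0.109) = 829.
From dy/dt = 0: 0.00174·829 - 0.338 = 0.0338z*, so z* = 1.11/0.0338 = 32.7.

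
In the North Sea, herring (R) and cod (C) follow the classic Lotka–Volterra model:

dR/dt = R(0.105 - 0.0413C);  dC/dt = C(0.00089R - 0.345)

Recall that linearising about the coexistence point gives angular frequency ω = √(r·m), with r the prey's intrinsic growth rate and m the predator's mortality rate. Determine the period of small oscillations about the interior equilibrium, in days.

T ≈ 33 days

Here r = 0.105 and m = 0.345, so r·m = 0.0362.
ω = √0.0362 = 0.19 per day, hence T = 2π/ω ≈ 33 days.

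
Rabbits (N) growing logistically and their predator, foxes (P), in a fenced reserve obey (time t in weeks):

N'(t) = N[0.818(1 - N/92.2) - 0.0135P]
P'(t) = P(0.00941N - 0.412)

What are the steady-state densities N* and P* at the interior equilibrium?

N* ≈ 43.8, P* ≈ 31.8

From dP/dt = 0 with P > 0: 0.00941N* = 0.412, so N* = 43.8.
Substitute into dN/dt = 0: 0.818(1 - 43.8/92.2) = 0.0135P*.
The bracket is 0.525, giving P* = 0.43/0.0135 = 31.8.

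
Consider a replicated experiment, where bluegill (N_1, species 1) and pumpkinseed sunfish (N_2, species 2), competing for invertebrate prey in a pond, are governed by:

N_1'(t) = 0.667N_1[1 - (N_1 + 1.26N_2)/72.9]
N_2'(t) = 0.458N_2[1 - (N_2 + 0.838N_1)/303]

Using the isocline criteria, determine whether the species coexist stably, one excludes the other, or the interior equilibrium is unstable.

species 2 excludes species 1

Compare the nullcline intercepts: K1/α12 = 72.9/1.26 = 57.9 < K2 = 303; K2/α21 = 303/0.838 = 362 > K1 = 72.9.
Since the inequalities point opposite ways, species 2 can invade but species 1 cannot.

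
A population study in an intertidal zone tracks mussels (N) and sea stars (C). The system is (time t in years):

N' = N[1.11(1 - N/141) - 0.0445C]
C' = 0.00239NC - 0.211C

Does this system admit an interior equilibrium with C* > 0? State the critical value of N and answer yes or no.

Threshold N = 88.3; K > 88.3, so yes, the predator persists.

The predator equation gives dC/dt > 0 only when N > 0.211/0.00239 = 88.3.
Without the predator, N → K = 141. Since 141 > 88.3, the predator can invade and persist.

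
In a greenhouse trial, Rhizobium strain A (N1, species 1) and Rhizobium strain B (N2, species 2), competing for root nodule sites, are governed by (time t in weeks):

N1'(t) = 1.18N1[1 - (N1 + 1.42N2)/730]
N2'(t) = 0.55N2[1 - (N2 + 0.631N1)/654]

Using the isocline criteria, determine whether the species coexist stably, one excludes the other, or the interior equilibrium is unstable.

species 2 excludes species 1

Compare the nullcline intercepts: K1/α12 = 730/1.42 = 514 < K2 = 654; K2/α21 = 654/0.631 = 1040 > K1 = 730.
Since the inequalities point opposite ways, species 2 can invade but species 1 cannot.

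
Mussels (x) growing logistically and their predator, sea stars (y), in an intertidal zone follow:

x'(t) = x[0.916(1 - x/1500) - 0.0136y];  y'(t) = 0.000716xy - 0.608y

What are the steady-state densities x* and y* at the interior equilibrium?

x* ≈ 849, y* ≈ 29.2

From dy/dt = 0 with y > 0: 0.000716x* = 0.608, so x* = 849.
Substitute into dx/dt = 0: 0.916(1 - 849/1500) = 0.0136y*.
The bracket is 0.434, giving y* = 0.397/0.0136 = 29.2.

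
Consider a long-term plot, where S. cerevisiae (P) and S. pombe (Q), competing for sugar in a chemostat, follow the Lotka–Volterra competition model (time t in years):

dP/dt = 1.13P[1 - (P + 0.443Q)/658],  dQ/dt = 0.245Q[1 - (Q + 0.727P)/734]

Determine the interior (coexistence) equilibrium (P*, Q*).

P* ≈ 491, Q* ≈ 377

Setting both brackets to zero gives the nullclines P + 0.443Q = 658 and 0.727P + Q = 734.
Substituting Q = 734 - 0.727P into the first: P(1 - 0.443·0.727) = 658 - 0.443·734.
So P* = 333/0.678 = 491, and then Q* = 734 - 0.727·491 = 377.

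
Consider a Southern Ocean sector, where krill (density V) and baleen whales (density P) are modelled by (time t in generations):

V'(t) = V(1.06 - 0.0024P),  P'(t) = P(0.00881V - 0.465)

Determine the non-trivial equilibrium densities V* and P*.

V* ≈ 52.8, P* ≈ 442

Set dP/dt = 0 with P > 0: 0.00881V - 0.465 = 0, so V* = 0.465/0.00881 = 52.8.
Set dV/dt = 0 with V > 0: 1.06 - 0.0024P = 0, so P* = 1.06/0.0024 = 442.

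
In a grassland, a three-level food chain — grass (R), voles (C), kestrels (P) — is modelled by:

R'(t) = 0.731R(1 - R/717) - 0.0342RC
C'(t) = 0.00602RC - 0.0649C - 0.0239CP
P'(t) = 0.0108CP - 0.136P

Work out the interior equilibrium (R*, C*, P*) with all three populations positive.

R* ≈ 295, C* ≈ 12.6, P* ≈ 71.5

From dP/dt = 0: 0.0108C* = 0.136, so C* = 12.6.
From dR/dt = 0: 0.731(1 - R*/717) = 0.0342·12.6, giving R* = 717·(1 - 0.589) = 295.
From dC/dt = 0: 0.00602·295 - 0.0649 = 0.0239P*, so P* = 1.71/0.0239 = 71.5.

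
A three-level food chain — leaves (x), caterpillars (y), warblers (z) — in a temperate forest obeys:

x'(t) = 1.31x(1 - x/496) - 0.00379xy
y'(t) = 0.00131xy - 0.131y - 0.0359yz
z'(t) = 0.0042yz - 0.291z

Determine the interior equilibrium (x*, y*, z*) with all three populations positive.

From dz/dt = 0: 0.0042y* = 0.291, so y* = 69.3.
From dx/dt = 0: 1.31(1 - x*/496) = 0.00379·69.3, giving x* = 496·(1 - 0.2) = 397.
From dy/dt = 0: 0.00131·397 - 0.131 = 0.0359z*, so z* = 0.389/0.0359 = 10.8.

x* ≈ 397, y* ≈ 69.3, z* ≈ 10.8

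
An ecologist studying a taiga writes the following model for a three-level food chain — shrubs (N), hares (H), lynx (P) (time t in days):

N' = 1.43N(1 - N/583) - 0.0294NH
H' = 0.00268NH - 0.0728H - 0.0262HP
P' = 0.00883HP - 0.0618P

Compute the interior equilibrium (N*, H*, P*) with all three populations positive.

From dP/dt = 0: 0.00883H* = 0.0618, so H* = 7.
From dN/dt = 0: 1.43(1 - N*/583) = 0.0294·7, giving N* = 583·(1 - 0.144) = 499.
From dH/dt = 0: 0.00268·499 - 0.0728 = 0.0262P*, so P* = 1.26/0.0262 = 48.3.

N* ≈ 499, H* ≈ 7, P* ≈ 48.3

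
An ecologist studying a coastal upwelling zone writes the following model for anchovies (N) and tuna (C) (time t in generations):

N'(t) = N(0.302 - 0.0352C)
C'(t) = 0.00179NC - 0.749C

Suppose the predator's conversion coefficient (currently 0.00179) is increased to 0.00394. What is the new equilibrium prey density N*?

At the interior fixed point, setting dC/dt = 0 with C > 0 fixes N* = (predator death rate)/(NC coefficient) — independent of the other coefficients.
With the change, N* = 0.749/0.00394 = 190; it falls from 418.

N* ≈ 190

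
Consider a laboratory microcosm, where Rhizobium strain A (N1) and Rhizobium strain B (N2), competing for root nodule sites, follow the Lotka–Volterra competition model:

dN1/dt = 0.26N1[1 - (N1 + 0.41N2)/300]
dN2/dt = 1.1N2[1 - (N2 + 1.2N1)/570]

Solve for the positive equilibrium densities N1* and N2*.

N1* ≈ 131, N2* ≈ 413

Setting both brackets to zero gives the nullclines N1 + 0.41N2 = 300 and 1.2N1 + N2 = 570.
Substituting N2 = 570 - 1.2N1 into the first: N1(1 - 0.41·1.2) = 300 - 0.41·570.
So N1* = 66.3/0.508 = 131, and then N2* = 570 - 1.2·131 = 413.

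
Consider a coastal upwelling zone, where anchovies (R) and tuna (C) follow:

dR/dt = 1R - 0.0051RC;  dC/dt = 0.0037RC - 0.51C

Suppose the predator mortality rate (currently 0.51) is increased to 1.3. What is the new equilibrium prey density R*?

R* ≈ 351

At the interior fixed point, setting dC/dt = 0 with C > 0 fixes R* = (predator death rate)/(RC coefficient) — independent of the other coefficients.
With the change, R* = 1.3/0.0037 = 351; it rises from 138.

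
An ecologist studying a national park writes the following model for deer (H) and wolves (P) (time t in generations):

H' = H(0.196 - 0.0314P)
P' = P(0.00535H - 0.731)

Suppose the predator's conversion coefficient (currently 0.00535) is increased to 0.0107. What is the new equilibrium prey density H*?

At the interior fixed point, setting dP/dt = 0 with P > 0 fixes H* = (predator death rate)/(HP coefficient) — independent of the other coefficients.
With the change, H* = 0.731/0.0107 = 68.3; it falls from 137.

H* ≈ 68.3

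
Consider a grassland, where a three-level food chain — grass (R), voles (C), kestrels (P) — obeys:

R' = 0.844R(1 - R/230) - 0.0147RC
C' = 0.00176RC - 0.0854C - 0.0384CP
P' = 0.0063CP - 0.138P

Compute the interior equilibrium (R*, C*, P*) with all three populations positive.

From dP/dt = 0: 0.0063C* = 0.138, so C* = 21.9.
From dR/dt = 0: 0.844(1 - R*/230) = 0.0147·21.9, giving R* = 230·(1 - 0.382) = 142.
From dC/dt = 0: 0.00176·142 - 0.0854 = 0.0384P*, so P* = 0.165/0.0384 = 4.3.

R* ≈ 142, C* ≈ 21.9, P* ≈ 4.3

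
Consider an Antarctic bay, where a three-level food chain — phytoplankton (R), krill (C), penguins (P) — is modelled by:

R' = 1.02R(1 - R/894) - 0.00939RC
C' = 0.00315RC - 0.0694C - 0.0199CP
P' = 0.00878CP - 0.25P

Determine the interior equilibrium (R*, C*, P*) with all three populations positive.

From dP/dt = 0: 0.00878C* = 0.25, so C* = 28.5.
From dR/dt = 0: 1.02(1 - R*/894) = 0.00939·28.5, giving R* = 894·(1 - 0.262) = 660.
From dC/dt = 0: 0.00315·660 - 0.0694 = 0.0199P*, so P* = 2.01/0.0199 = 101.

R* ≈ 660, C* ≈ 28.5, P* ≈ 101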